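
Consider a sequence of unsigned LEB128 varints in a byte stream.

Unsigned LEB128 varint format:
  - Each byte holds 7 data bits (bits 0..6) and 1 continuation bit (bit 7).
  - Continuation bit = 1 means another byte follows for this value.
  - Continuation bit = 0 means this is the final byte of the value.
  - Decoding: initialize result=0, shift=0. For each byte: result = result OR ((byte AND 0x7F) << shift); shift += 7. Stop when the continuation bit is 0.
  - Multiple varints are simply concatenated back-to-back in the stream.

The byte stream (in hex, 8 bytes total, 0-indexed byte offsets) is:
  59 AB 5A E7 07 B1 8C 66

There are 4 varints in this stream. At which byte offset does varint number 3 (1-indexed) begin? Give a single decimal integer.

  byte[0]=0x59 cont=0 payload=0x59=89: acc |= 89<<0 -> acc=89 shift=7 [end]
Varint 1: bytes[0:1] = 59 -> value 89 (1 byte(s))
  byte[1]=0xAB cont=1 payload=0x2B=43: acc |= 43<<0 -> acc=43 shift=7
  byte[2]=0x5A cont=0 payload=0x5A=90: acc |= 90<<7 -> acc=11563 shift=14 [end]
Varint 2: bytes[1:3] = AB 5A -> value 11563 (2 byte(s))
  byte[3]=0xE7 cont=1 payload=0x67=103: acc |= 103<<0 -> acc=103 shift=7
  byte[4]=0x07 cont=0 payload=0x07=7: acc |= 7<<7 -> acc=999 shift=14 [end]
Varint 3: bytes[3:5] = E7 07 -> value 999 (2 byte(s))
  byte[5]=0xB1 cont=1 payload=0x31=49: acc |= 49<<0 -> acc=49 shift=7
  byte[6]=0x8C cont=1 payload=0x0C=12: acc |= 12<<7 -> acc=1585 shift=14
  byte[7]=0x66 cont=0 payload=0x66=102: acc |= 102<<14 -> acc=1672753 shift=21 [end]
Varint 4: bytes[5:8] = B1 8C 66 -> value 1672753 (3 byte(s))

Answer: 3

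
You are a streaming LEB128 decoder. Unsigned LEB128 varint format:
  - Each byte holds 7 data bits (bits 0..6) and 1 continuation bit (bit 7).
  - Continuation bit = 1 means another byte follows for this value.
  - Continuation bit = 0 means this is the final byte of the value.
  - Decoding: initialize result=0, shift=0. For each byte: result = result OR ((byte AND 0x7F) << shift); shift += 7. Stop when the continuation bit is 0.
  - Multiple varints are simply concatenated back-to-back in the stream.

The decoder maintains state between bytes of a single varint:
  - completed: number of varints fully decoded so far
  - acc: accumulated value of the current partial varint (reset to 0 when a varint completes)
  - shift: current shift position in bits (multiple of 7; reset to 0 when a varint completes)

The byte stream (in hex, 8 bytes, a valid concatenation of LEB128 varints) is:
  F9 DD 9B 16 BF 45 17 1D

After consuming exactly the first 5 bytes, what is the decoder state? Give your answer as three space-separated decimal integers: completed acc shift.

Answer: 1 63 7

Derivation:
byte[0]=0xF9 cont=1 payload=0x79: acc |= 121<<0 -> completed=0 acc=121 shift=7
byte[1]=0xDD cont=1 payload=0x5D: acc |= 93<<7 -> completed=0 acc=12025 shift=14
byte[2]=0x9B cont=1 payload=0x1B: acc |= 27<<14 -> completed=0 acc=454393 shift=21
byte[3]=0x16 cont=0 payload=0x16: varint #1 complete (value=46591737); reset -> completed=1 acc=0 shift=0
byte[4]=0xBF cont=1 payload=0x3F: acc |= 63<<0 -> completed=1 acc=63 shift=7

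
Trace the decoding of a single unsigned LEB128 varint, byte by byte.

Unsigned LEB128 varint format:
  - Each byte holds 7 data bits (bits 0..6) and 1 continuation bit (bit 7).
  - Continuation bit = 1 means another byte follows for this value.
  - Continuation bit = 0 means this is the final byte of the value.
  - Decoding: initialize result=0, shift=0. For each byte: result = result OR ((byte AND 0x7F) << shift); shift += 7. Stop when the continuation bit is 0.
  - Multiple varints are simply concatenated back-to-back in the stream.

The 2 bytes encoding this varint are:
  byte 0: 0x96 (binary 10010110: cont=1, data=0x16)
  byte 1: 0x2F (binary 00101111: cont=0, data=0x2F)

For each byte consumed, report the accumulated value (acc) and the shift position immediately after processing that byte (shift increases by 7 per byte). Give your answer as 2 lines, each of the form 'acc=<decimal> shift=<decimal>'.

byte 0=0x96: payload=0x16=22, contrib = 22<<0 = 22; acc -> 22, shift -> 7
byte 1=0x2F: payload=0x2F=47, contrib = 47<<7 = 6016; acc -> 6038, shift -> 14

Answer: acc=22 shift=7
acc=6038 shift=14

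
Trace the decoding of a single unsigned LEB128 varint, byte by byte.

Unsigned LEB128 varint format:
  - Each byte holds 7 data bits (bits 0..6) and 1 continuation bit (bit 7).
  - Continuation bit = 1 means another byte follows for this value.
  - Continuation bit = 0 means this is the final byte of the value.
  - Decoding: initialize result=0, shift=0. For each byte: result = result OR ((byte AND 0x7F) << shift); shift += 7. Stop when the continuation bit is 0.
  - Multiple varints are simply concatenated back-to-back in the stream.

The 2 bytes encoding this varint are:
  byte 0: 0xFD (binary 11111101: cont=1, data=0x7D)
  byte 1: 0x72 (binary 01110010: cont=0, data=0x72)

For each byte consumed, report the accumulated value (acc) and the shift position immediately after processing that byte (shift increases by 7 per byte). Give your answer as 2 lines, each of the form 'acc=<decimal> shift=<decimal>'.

Answer: acc=125 shift=7
acc=14717 shift=14

Derivation:
byte 0=0xFD: payload=0x7D=125, contrib = 125<<0 = 125; acc -> 125, shift -> 7
byte 1=0x72: payload=0x72=114, contrib = 114<<7 = 14592; acc -> 14717, shift -> 14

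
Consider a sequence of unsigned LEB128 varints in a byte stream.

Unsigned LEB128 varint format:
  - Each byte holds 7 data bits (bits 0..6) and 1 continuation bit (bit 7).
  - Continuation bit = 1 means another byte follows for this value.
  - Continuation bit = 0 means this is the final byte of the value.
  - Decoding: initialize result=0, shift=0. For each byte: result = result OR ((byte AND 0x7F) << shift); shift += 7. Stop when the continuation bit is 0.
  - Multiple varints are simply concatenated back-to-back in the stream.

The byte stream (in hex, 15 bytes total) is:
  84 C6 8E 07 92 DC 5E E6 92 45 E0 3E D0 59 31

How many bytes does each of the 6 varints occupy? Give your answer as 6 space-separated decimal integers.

  byte[0]=0x84 cont=1 payload=0x04=4: acc |= 4<<0 -> acc=4 shift=7
  byte[1]=0xC6 cont=1 payload=0x46=70: acc |= 70<<7 -> acc=8964 shift=14
  byte[2]=0x8E cont=1 payload=0x0E=14: acc |= 14<<14 -> acc=238340 shift=21
  byte[3]=0x07 cont=0 payload=0x07=7: acc |= 7<<21 -> acc=14918404 shift=28 [end]
Varint 1: bytes[0:4] = 84 C6 8E 07 -> value 14918404 (4 byte(s))
  byte[4]=0x92 cont=1 payload=0x12=18: acc |= 18<<0 -> acc=18 shift=7
  byte[5]=0xDC cont=1 payload=0x5C=92: acc |= 92<<7 -> acc=11794 shift=14
  byte[6]=0x5E cont=0 payload=0x5E=94: acc |= 94<<14 -> acc=1551890 shift=21 [end]
Varint 2: bytes[4:7] = 92 DC 5E -> value 1551890 (3 byte(s))
  byte[7]=0xE6 cont=1 payload=0x66=102: acc |= 102<<0 -> acc=102 shift=7
  byte[8]=0x92 cont=1 payload=0x12=18: acc |= 18<<7 -> acc=2406 shift=14
  byte[9]=0x45 cont=0 payload=0x45=69: acc |= 69<<14 -> acc=1132902 shift=21 [end]
Varint 3: bytes[7:10] = E6 92 45 -> value 1132902 (3 byte(s))
  byte[10]=0xE0 cont=1 payload=0x60=96: acc |= 96<<0 -> acc=96 shift=7
  byte[11]=0x3E cont=0 payload=0x3E=62: acc |= 62<<7 -> acc=8032 shift=14 [end]
Varint 4: bytes[10:12] = E0 3E -> value 8032 (2 byte(s))
  byte[12]=0xD0 cont=1 payload=0x50=80: acc |= 80<<0 -> acc=80 shift=7
  byte[13]=0x59 cont=0 payload=0x59=89: acc |= 89<<7 -> acc=11472 shift=14 [end]
Varint 5: bytes[12:14] = D0 59 -> value 11472 (2 byte(s))
  byte[14]=0x31 cont=0 payload=0x31=49: acc |= 49<<0 -> acc=49 shift=7 [end]
Varint 6: bytes[14:15] = 31 -> value 49 (1 byte(s))

Answer: 4 3 3 2 2 1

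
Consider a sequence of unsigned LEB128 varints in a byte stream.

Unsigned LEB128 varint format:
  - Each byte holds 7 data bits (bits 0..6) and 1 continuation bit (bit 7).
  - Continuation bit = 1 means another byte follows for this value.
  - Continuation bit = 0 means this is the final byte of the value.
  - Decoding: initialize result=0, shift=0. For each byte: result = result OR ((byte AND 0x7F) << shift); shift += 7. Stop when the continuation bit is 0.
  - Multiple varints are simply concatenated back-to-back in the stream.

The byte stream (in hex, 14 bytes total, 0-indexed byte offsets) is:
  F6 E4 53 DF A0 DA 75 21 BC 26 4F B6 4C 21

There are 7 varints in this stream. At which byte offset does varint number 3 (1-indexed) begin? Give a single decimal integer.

  byte[0]=0xF6 cont=1 payload=0x76=118: acc |= 118<<0 -> acc=118 shift=7
  byte[1]=0xE4 cont=1 payload=0x64=100: acc |= 100<<7 -> acc=12918 shift=14
  byte[2]=0x53 cont=0 payload=0x53=83: acc |= 83<<14 -> acc=1372790 shift=21 [end]
Varint 1: bytes[0:3] = F6 E4 53 -> value 1372790 (3 byte(s))
  byte[3]=0xDF cont=1 payload=0x5F=95: acc |= 95<<0 -> acc=95 shift=7
  byte[4]=0xA0 cont=1 payload=0x20=32: acc |= 32<<7 -> acc=4191 shift=14
  byte[5]=0xDA cont=1 payload=0x5A=90: acc |= 90<<14 -> acc=1478751 shift=21
  byte[6]=0x75 cont=0 payload=0x75=117: acc |= 117<<21 -> acc=246845535 shift=28 [end]
Varint 2: bytes[3:7] = DF A0 DA 75 -> value 246845535 (4 byte(s))
  byte[7]=0x21 cont=0 payload=0x21=33: acc |= 33<<0 -> acc=33 shift=7 [end]
Varint 3: bytes[7:8] = 21 -> value 33 (1 byte(s))
  byte[8]=0xBC cont=1 payload=0x3C=60: acc |= 60<<0 -> acc=60 shift=7
  byte[9]=0x26 cont=0 payload=0x26=38: acc |= 38<<7 -> acc=4924 shift=14 [end]
Varint 4: bytes[8:10] = BC 26 -> value 4924 (2 byte(s))
  byte[10]=0x4F cont=0 payload=0x4F=79: acc |= 79<<0 -> acc=79 shift=7 [end]
Varint 5: bytes[10:11] = 4F -> value 79 (1 byte(s))
  byte[11]=0xB6 cont=1 payload=0x36=54: acc |= 54<<0 -> acc=54 shift=7
  byte[12]=0x4C cont=0 payload=0x4C=76: acc |= 76<<7 -> acc=9782 shift=14 [end]
Varint 6: bytes[11:13] = B6 4C -> value 9782 (2 byte(s))
  byte[13]=0x21 cont=0 payload=0x21=33: acc |= 33<<0 -> acc=33 shift=7 [end]
Varint 7: bytes[13:14] = 21 -> value 33 (1 byte(s))

Answer: 7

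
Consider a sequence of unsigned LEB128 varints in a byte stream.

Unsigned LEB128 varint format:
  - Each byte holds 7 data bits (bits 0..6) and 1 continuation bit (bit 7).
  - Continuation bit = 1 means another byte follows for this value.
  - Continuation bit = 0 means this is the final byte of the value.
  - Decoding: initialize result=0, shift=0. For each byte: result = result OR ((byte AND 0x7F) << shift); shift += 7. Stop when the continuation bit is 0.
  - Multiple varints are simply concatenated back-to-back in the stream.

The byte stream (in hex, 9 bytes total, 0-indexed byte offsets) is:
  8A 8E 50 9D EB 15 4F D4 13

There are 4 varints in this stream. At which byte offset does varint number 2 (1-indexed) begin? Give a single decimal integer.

  byte[0]=0x8A cont=1 payload=0x0A=10: acc |= 10<<0 -> acc=10 shift=7
  byte[1]=0x8E cont=1 payload=0x0E=14: acc |= 14<<7 -> acc=1802 shift=14
  byte[2]=0x50 cont=0 payload=0x50=80: acc |= 80<<14 -> acc=1312522 shift=21 [end]
Varint 1: bytes[0:3] = 8A 8E 50 -> value 1312522 (3 byte(s))
  byte[3]=0x9D cont=1 payload=0x1D=29: acc |= 29<<0 -> acc=29 shift=7
  byte[4]=0xEB cont=1 payload=0x6B=107: acc |= 107<<7 -> acc=13725 shift=14
  byte[5]=0x15 cont=0 payload=0x15=21: acc |= 21<<14 -> acc=357789 shift=21 [end]
Varint 2: bytes[3:6] = 9D EB 15 -> value 357789 (3 byte(s))
  byte[6]=0x4F cont=0 payload=0x4F=79: acc |= 79<<0 -> acc=79 shift=7 [end]
Varint 3: bytes[6:7] = 4F -> value 79 (1 byte(s))
  byte[7]=0xD4 cont=1 payload=0x54=84: acc |= 84<<0 -> acc=84 shift=7
  byte[8]=0x13 cont=0 payload=0x13=19: acc |= 19<<7 -> acc=2516 shift=14 [end]
Varint 4: bytes[7:9] = D4 13 -> value 2516 (2 byte(s))

Answer: 3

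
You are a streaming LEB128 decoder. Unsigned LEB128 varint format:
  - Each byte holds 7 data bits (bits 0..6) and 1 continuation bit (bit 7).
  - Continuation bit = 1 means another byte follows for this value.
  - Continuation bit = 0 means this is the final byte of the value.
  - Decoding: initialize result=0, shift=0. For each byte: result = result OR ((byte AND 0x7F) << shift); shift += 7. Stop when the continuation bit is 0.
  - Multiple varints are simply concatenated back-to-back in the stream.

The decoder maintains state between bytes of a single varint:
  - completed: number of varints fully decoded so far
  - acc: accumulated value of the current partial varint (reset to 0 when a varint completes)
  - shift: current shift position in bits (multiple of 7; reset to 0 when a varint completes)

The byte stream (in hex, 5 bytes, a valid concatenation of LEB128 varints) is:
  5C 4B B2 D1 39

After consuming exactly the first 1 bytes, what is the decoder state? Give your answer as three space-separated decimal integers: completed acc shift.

byte[0]=0x5C cont=0 payload=0x5C: varint #1 complete (value=92); reset -> completed=1 acc=0 shift=0

Answer: 1 0 0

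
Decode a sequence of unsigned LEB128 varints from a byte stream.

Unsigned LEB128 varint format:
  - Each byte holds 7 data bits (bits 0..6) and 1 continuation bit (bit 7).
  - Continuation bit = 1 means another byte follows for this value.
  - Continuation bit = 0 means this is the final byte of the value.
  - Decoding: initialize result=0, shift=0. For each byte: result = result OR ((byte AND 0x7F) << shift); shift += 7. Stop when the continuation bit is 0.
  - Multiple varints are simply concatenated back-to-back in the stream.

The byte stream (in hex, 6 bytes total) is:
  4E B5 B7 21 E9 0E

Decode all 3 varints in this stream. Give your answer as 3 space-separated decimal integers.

  byte[0]=0x4E cont=0 payload=0x4E=78: acc |= 78<<0 -> acc=78 shift=7 [end]
Varint 1: bytes[0:1] = 4E -> value 78 (1 byte(s))
  byte[1]=0xB5 cont=1 payload=0x35=53: acc |= 53<<0 -> acc=53 shift=7
  byte[2]=0xB7 cont=1 payload=0x37=55: acc |= 55<<7 -> acc=7093 shift=14
  byte[3]=0x21 cont=0 payload=0x21=33: acc |= 33<<14 -> acc=547765 shift=21 [end]
Varint 2: bytes[1:4] = B5 B7 21 -> value 547765 (3 byte(s))
  byte[4]=0xE9 cont=1 payload=0x69=105: acc |= 105<<0 -> acc=105 shift=7
  byte[5]=0x0E cont=0 payload=0x0E=14: acc |= 14<<7 -> acc=1897 shift=14 [end]
Varint 3: bytes[4:6] = E9 0E -> value 1897 (2 byte(s))

Answer: 78 547765 1897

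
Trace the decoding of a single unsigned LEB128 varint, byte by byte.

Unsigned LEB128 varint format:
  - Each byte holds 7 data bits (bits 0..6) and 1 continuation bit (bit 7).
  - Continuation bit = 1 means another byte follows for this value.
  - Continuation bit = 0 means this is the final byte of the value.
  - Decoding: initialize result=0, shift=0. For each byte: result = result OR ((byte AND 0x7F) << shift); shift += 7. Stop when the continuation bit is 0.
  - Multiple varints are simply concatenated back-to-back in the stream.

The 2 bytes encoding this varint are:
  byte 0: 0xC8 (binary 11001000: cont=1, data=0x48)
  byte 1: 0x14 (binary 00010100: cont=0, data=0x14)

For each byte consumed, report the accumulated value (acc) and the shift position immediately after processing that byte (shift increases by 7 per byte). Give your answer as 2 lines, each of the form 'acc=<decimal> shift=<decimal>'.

byte 0=0xC8: payload=0x48=72, contrib = 72<<0 = 72; acc -> 72, shift -> 7
byte 1=0x14: payload=0x14=20, contrib = 20<<7 = 2560; acc -> 2632, shift -> 14

Answer: acc=72 shift=7
acc=2632 shift=14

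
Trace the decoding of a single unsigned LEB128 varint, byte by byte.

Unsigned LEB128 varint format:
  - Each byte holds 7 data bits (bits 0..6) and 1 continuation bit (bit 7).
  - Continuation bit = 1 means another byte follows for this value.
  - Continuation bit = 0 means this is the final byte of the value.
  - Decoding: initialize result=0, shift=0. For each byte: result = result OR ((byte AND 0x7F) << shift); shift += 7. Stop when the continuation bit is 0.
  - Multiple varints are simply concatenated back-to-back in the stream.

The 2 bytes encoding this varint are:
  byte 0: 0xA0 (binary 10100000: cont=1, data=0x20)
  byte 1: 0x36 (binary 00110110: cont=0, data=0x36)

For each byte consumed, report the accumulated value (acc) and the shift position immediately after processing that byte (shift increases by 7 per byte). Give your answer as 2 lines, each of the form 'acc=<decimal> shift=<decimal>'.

Answer: acc=32 shift=7
acc=6944 shift=14

Derivation:
byte 0=0xA0: payload=0x20=32, contrib = 32<<0 = 32; acc -> 32, shift -> 7
byte 1=0x36: payload=0x36=54, contrib = 54<<7 = 6912; acc -> 6944, shift -> 14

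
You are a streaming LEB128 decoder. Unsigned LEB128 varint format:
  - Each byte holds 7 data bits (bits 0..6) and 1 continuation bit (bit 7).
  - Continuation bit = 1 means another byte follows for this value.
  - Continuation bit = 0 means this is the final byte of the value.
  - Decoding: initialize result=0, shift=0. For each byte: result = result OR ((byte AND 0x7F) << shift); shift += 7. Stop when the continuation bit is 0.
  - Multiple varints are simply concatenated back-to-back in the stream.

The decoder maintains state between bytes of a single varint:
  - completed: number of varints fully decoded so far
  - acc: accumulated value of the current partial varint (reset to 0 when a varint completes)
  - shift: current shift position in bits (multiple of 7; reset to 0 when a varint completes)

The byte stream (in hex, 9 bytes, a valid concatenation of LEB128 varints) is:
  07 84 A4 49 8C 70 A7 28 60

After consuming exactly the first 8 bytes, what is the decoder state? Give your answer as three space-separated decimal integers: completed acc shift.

Answer: 4 0 0

Derivation:
byte[0]=0x07 cont=0 payload=0x07: varint #1 complete (value=7); reset -> completed=1 acc=0 shift=0
byte[1]=0x84 cont=1 payload=0x04: acc |= 4<<0 -> completed=1 acc=4 shift=7
byte[2]=0xA4 cont=1 payload=0x24: acc |= 36<<7 -> completed=1 acc=4612 shift=14
byte[3]=0x49 cont=0 payload=0x49: varint #2 complete (value=1200644); reset -> completed=2 acc=0 shift=0
byte[4]=0x8C cont=1 payload=0x0C: acc |= 12<<0 -> completed=2 acc=12 shift=7
byte[5]=0x70 cont=0 payload=0x70: varint #3 complete (value=14348); reset -> completed=3 acc=0 shift=0
byte[6]=0xA7 cont=1 payload=0x27: acc |= 39<<0 -> completed=3 acc=39 shift=7
byte[7]=0x28 cont=0 payload=0x28: varint #4 complete (value=5159); reset -> completed=4 acc=0 shift=0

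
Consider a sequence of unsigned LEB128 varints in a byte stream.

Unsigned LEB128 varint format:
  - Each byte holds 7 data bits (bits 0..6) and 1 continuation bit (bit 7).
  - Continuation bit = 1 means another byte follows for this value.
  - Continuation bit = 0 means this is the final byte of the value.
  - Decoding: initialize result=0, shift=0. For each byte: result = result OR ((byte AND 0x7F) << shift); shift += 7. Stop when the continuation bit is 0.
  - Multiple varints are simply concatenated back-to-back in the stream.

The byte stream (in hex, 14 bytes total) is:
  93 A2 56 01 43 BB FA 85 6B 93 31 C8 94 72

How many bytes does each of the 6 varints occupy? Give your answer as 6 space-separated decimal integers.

  byte[0]=0x93 cont=1 payload=0x13=19: acc |= 19<<0 -> acc=19 shift=7
  byte[1]=0xA2 cont=1 payload=0x22=34: acc |= 34<<7 -> acc=4371 shift=14
  byte[2]=0x56 cont=0 payload=0x56=86: acc |= 86<<14 -> acc=1413395 shift=21 [end]
Varint 1: bytes[0:3] = 93 A2 56 -> value 1413395 (3 byte(s))
  byte[3]=0x01 cont=0 payload=0x01=1: acc |= 1<<0 -> acc=1 shift=7 [end]
Varint 2: bytes[3:4] = 01 -> value 1 (1 byte(s))
  byte[4]=0x43 cont=0 payload=0x43=67: acc |= 67<<0 -> acc=67 shift=7 [end]
Varint 3: bytes[4:5] = 43 -> value 67 (1 byte(s))
  byte[5]=0xBB cont=1 payload=0x3B=59: acc |= 59<<0 -> acc=59 shift=7
  byte[6]=0xFA cont=1 payload=0x7A=122: acc |= 122<<7 -> acc=15675 shift=14
  byte[7]=0x85 cont=1 payload=0x05=5: acc |= 5<<14 -> acc=97595 shift=21
  byte[8]=0x6B cont=0 payload=0x6B=107: acc |= 107<<21 -> acc=224492859 shift=28 [end]
Varint 4: bytes[5:9] = BB FA 85 6B -> value 224492859 (4 byte(s))
  byte[9]=0x93 cont=1 payload=0x13=19: acc |= 19<<0 -> acc=19 shift=7
  byte[10]=0x31 cont=0 payload=0x31=49: acc |= 49<<7 -> acc=6291 shift=14 [end]
Varint 5: bytes[9:11] = 93 31 -> value 6291 (2 byte(s))
  byte[11]=0xC8 cont=1 payload=0x48=72: acc |= 72<<0 -> acc=72 shift=7
  byte[12]=0x94 cont=1 payload=0x14=20: acc |= 20<<7 -> acc=2632 shift=14
  byte[13]=0x72 cont=0 payload=0x72=114: acc |= 114<<14 -> acc=1870408 shift=21 [end]
Varint 6: bytes[11:14] = C8 94 72 -> value 1870408 (3 byte(s))

Answer: 3 1 1 4 2 3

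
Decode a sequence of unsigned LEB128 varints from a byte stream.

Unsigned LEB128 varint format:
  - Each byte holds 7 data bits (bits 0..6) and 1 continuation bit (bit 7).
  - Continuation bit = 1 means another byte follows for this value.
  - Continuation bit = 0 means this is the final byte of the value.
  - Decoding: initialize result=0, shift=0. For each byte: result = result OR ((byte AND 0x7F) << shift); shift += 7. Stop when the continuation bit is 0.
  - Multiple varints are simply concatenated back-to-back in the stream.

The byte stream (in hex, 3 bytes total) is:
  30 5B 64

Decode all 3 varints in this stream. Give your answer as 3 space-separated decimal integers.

  byte[0]=0x30 cont=0 payload=0x30=48: acc |= 48<<0 -> acc=48 shift=7 [end]
Varint 1: bytes[0:1] = 30 -> value 48 (1 byte(s))
  byte[1]=0x5B cont=0 payload=0x5B=91: acc |= 91<<0 -> acc=91 shift=7 [end]
Varint 2: bytes[1:2] = 5B -> value 91 (1 byte(s))
  byte[2]=0x64 cont=0 payload=0x64=100: acc |= 100<<0 -> acc=100 shift=7 [end]
Varint 3: bytes[2:3] = 64 -> value 100 (1 byte(s))

Answer: 48 91 100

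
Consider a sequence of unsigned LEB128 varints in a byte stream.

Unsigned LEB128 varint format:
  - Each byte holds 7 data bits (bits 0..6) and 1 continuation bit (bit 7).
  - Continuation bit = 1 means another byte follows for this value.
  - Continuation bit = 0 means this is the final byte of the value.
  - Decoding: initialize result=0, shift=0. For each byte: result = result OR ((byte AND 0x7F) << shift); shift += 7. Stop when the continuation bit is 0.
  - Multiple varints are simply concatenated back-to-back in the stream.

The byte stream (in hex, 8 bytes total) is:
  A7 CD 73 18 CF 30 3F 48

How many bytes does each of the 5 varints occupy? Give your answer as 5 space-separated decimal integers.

  byte[0]=0xA7 cont=1 payload=0x27=39: acc |= 39<<0 -> acc=39 shift=7
  byte[1]=0xCD cont=1 payload=0x4D=77: acc |= 77<<7 -> acc=9895 shift=14
  byte[2]=0x73 cont=0 payload=0x73=115: acc |= 115<<14 -> acc=1894055 shift=21 [end]
Varint 1: bytes[0:3] = A7 CD 73 -> value 1894055 (3 byte(s))
  byte[3]=0x18 cont=0 payload=0x18=24: acc |= 24<<0 -> acc=24 shift=7 [end]
Varint 2: bytes[3:4] = 18 -> value 24 (1 byte(s))
  byte[4]=0xCF cont=1 payload=0x4F=79: acc |= 79<<0 -> acc=79 shift=7
  byte[5]=0x30 cont=0 payload=0x30=48: acc |= 48<<7 -> acc=6223 shift=14 [end]
Varint 3: bytes[4:6] = CF 30 -> value 6223 (2 byte(s))
  byte[6]=0x3F cont=0 payload=0x3F=63: acc |= 63<<0 -> acc=63 shift=7 [end]
Varint 4: bytes[6:7] = 3F -> value 63 (1 byte(s))
  byte[7]=0x48 cont=0 payload=0x48=72: acc |= 72<<0 -> acc=72 shift=7 [end]
Varint 5: bytes[7:8] = 48 -> value 72 (1 byte(s))

Answer: 3 1 2 1 1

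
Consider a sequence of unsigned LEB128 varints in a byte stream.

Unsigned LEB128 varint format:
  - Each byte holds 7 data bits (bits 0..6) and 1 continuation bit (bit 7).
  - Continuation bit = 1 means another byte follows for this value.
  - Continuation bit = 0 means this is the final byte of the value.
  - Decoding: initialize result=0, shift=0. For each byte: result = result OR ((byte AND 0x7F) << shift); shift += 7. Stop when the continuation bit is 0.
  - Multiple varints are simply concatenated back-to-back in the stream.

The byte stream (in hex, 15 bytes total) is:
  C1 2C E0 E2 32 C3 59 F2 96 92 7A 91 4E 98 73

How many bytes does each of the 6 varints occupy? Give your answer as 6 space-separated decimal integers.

  byte[0]=0xC1 cont=1 payload=0x41=65: acc |= 65<<0 -> acc=65 shift=7
  byte[1]=0x2C cont=0 payload=0x2C=44: acc |= 44<<7 -> acc=5697 shift=14 [end]
Varint 1: bytes[0:2] = C1 2C -> value 5697 (2 byte(s))
  byte[2]=0xE0 cont=1 payload=0x60=96: acc |= 96<<0 -> acc=96 shift=7
  byte[3]=0xE2 cont=1 payload=0x62=98: acc |= 98<<7 -> acc=12640 shift=14
  byte[4]=0x32 cont=0 payload=0x32=50: acc |= 50<<14 -> acc=831840 shift=21 [end]
Varint 2: bytes[2:5] = E0 E2 32 -> value 831840 (3 byte(s))
  byte[5]=0xC3 cont=1 payload=0x43=67: acc |= 67<<0 -> acc=67 shift=7
  byte[6]=0x59 cont=0 payload=0x59=89: acc |= 89<<7 -> acc=11459 shift=14 [end]
Varint 3: bytes[5:7] = C3 59 -> value 11459 (2 byte(s))
  byte[7]=0xF2 cont=1 payload=0x72=114: acc |= 114<<0 -> acc=114 shift=7
  byte[8]=0x96 cont=1 payload=0x16=22: acc |= 22<<7 -> acc=2930 shift=14
  byte[9]=0x92 cont=1 payload=0x12=18: acc |= 18<<14 -> acc=297842 shift=21
  byte[10]=0x7A cont=0 payload=0x7A=122: acc |= 122<<21 -> acc=256150386 shift=28 [end]
Varint 4: bytes[7:11] = F2 96 92 7A -> value 256150386 (4 byte(s))
  byte[11]=0x91 cont=1 payload=0x11=17: acc |= 17<<0 -> acc=17 shift=7
  byte[12]=0x4E cont=0 payload=0x4E=78: acc |= 78<<7 -> acc=10001 shift=14 [end]
Varint 5: bytes[11:13] = 91 4E -> value 10001 (2 byte(s))
  byte[13]=0x98 cont=1 payload=0x18=24: acc |= 24<<0 -> acc=24 shift=7
  byte[14]=0x73 cont=0 payload=0x73=115: acc |= 115<<7 -> acc=14744 shift=14 [end]
Varint 6: bytes[13:15] = 98 73 -> value 14744 (2 byte(s))

Answer: 2 3 2 4 2 2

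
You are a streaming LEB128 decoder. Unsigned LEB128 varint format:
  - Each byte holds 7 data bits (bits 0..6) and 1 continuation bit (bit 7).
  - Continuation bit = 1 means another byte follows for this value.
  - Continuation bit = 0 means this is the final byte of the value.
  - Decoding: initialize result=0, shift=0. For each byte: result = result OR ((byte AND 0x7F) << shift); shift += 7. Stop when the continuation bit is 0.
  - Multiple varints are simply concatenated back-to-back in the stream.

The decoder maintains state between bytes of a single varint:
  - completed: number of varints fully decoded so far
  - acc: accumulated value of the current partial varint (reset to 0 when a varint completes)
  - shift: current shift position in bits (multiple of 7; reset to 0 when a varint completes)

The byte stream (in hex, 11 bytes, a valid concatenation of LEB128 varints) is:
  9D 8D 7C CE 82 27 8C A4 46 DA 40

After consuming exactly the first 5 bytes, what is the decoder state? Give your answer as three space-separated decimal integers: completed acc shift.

byte[0]=0x9D cont=1 payload=0x1D: acc |= 29<<0 -> completed=0 acc=29 shift=7
byte[1]=0x8D cont=1 payload=0x0D: acc |= 13<<7 -> completed=0 acc=1693 shift=14
byte[2]=0x7C cont=0 payload=0x7C: varint #1 complete (value=2033309); reset -> completed=1 acc=0 shift=0
byte[3]=0xCE cont=1 payload=0x4E: acc |= 78<<0 -> completed=1 acc=78 shift=7
byte[4]=0x82 cont=1 payload=0x02: acc |= 2<<7 -> completed=1 acc=334 shift=14

Answer: 1 334 14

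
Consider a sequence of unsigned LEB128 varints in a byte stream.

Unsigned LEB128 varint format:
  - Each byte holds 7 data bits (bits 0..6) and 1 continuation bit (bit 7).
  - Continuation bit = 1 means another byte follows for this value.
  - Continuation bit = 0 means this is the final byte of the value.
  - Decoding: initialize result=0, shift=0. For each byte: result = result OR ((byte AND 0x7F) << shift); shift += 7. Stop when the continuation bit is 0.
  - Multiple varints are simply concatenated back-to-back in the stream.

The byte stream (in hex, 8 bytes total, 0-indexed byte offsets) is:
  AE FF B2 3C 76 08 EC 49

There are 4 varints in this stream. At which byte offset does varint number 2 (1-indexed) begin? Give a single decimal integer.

Answer: 4

Derivation:
  byte[0]=0xAE cont=1 payload=0x2E=46: acc |= 46<<0 -> acc=46 shift=7
  byte[1]=0xFF cont=1 payload=0x7F=127: acc |= 127<<7 -> acc=16302 shift=14
  byte[2]=0xB2 cont=1 payload=0x32=50: acc |= 50<<14 -> acc=835502 shift=21
  byte[3]=0x3C cont=0 payload=0x3C=60: acc |= 60<<21 -> acc=126664622 shift=28 [end]
Varint 1: bytes[0:4] = AE FF B2 3C -> value 126664622 (4 byte(s))
  byte[4]=0x76 cont=0 payload=0x76=118: acc |= 118<<0 -> acc=118 shift=7 [end]
Varint 2: bytes[4:5] = 76 -> value 118 (1 byte(s))
  byte[5]=0x08 cont=0 payload=0x08=8: acc |= 8<<0 -> acc=8 shift=7 [end]
Varint 3: bytes[5:6] = 08 -> value 8 (1 byte(s))
  byte[6]=0xEC cont=1 payload=0x6C=108: acc |= 108<<0 -> acc=108 shift=7
  byte[7]=0x49 cont=0 payload=0x49=73: acc |= 73<<7 -> acc=9452 shift=14 [end]
Varint 4: bytes[6:8] = EC 49 -> value 9452 (2 byte(s))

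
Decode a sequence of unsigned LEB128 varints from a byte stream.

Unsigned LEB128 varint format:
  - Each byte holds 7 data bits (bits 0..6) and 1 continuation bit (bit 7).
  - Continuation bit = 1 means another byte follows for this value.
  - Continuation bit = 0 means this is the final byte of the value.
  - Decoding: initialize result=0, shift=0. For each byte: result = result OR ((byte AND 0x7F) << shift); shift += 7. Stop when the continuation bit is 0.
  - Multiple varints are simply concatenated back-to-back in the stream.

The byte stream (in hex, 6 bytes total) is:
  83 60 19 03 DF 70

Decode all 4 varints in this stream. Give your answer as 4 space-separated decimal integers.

  byte[0]=0x83 cont=1 payload=0x03=3: acc |= 3<<0 -> acc=3 shift=7
  byte[1]=0x60 cont=0 payload=0x60=96: acc |= 96<<7 -> acc=12291 shift=14 [end]
Varint 1: bytes[0:2] = 83 60 -> value 12291 (2 byte(s))
  byte[2]=0x19 cont=0 payload=0x19=25: acc |= 25<<0 -> acc=25 shift=7 [end]
Varint 2: bytes[2:3] = 19 -> value 25 (1 byte(s))
  byte[3]=0x03 cont=0 payload=0x03=3: acc |= 3<<0 -> acc=3 shift=7 [end]
Varint 3: bytes[3:4] = 03 -> value 3 (1 byte(s))
  byte[4]=0xDF cont=1 payload=0x5F=95: acc |= 95<<0 -> acc=95 shift=7
  byte[5]=0x70 cont=0 payload=0x70=112: acc |= 112<<7 -> acc=14431 shift=14 [end]
Varint 4: bytes[4:6] = DF 70 -> value 14431 (2 byte(s))

Answer: 12291 25 3 14431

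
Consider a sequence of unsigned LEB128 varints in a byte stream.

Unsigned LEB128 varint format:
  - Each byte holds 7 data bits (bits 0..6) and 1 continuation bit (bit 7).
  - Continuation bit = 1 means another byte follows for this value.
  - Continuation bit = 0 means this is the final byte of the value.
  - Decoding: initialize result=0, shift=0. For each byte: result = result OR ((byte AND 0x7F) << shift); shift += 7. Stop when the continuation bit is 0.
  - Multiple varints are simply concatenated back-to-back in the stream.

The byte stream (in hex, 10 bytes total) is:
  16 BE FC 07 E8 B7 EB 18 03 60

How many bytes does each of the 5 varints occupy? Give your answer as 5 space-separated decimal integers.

Answer: 1 3 4 1 1

Derivation:
  byte[0]=0x16 cont=0 payload=0x16=22: acc |= 22<<0 -> acc=22 shift=7 [end]
Varint 1: bytes[0:1] = 16 -> value 22 (1 byte(s))
  byte[1]=0xBE cont=1 payload=0x3E=62: acc |= 62<<0 -> acc=62 shift=7
  byte[2]=0xFC cont=1 payload=0x7C=124: acc |= 124<<7 -> acc=15934 shift=14
  byte[3]=0x07 cont=0 payload=0x07=7: acc |= 7<<14 -> acc=130622 shift=21 [end]
Varint 2: bytes[1:4] = BE FC 07 -> value 130622 (3 byte(s))
  byte[4]=0xE8 cont=1 payload=0x68=104: acc |= 104<<0 -> acc=104 shift=7
  byte[5]=0xB7 cont=1 payload=0x37=55: acc |= 55<<7 -> acc=7144 shift=14
  byte[6]=0xEB cont=1 payload=0x6B=107: acc |= 107<<14 -> acc=1760232 shift=21
  byte[7]=0x18 cont=0 payload=0x18=24: acc |= 24<<21 -> acc=52091880 shift=28 [end]
Varint 3: bytes[4:8] = E8 B7 EB 18 -> value 52091880 (4 byte(s))
  byte[8]=0x03 cont=0 payload=0x03=3: acc |= 3<<0 -> acc=3 shift=7 [end]
Varint 4: bytes[8:9] = 03 -> value 3 (1 byte(s))
  byte[9]=0x60 cont=0 payload=0x60=96: acc |= 96<<0 -> acc=96 shift=7 [end]
Varint 5: bytes[9:10] = 60 -> value 96 (1 byte(s))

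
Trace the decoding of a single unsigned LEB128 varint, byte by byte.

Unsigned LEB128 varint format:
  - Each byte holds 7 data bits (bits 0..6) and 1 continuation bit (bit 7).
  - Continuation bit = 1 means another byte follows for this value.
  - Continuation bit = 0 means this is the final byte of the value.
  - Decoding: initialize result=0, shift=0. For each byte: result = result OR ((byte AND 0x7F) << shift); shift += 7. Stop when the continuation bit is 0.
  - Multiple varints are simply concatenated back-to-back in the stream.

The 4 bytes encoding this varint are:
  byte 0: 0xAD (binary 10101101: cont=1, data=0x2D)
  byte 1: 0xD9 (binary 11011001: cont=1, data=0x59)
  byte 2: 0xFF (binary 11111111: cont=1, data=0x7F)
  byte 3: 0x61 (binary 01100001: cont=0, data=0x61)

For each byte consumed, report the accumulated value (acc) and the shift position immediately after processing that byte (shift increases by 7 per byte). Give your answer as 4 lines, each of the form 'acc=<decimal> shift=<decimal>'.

byte 0=0xAD: payload=0x2D=45, contrib = 45<<0 = 45; acc -> 45, shift -> 7
byte 1=0xD9: payload=0x59=89, contrib = 89<<7 = 11392; acc -> 11437, shift -> 14
byte 2=0xFF: payload=0x7F=127, contrib = 127<<14 = 2080768; acc -> 2092205, shift -> 21
byte 3=0x61: payload=0x61=97, contrib = 97<<21 = 203423744; acc -> 205515949, shift -> 28

Answer: acc=45 shift=7
acc=11437 shift=14
acc=2092205 shift=21
acc=205515949 shift=28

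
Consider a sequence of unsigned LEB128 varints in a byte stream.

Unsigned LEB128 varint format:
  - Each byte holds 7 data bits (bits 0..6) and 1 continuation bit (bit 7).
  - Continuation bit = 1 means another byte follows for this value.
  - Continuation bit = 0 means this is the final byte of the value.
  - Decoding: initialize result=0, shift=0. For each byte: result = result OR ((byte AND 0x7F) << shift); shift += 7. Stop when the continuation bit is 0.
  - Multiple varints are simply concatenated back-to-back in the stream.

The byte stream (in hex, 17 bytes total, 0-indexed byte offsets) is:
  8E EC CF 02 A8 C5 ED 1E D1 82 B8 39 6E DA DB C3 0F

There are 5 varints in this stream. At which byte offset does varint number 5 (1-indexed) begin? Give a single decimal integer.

Answer: 13

Derivation:
  byte[0]=0x8E cont=1 payload=0x0E=14: acc |= 14<<0 -> acc=14 shift=7
  byte[1]=0xEC cont=1 payload=0x6C=108: acc |= 108<<7 -> acc=13838 shift=14
  byte[2]=0xCF cont=1 payload=0x4F=79: acc |= 79<<14 -> acc=1308174 shift=21
  byte[3]=0x02 cont=0 payload=0x02=2: acc |= 2<<21 -> acc=5502478 shift=28 [end]
Varint 1: bytes[0:4] = 8E EC CF 02 -> value 5502478 (4 byte(s))
  byte[4]=0xA8 cont=1 payload=0x28=40: acc |= 40<<0 -> acc=40 shift=7
  byte[5]=0xC5 cont=1 payload=0x45=69: acc |= 69<<7 -> acc=8872 shift=14
  byte[6]=0xED cont=1 payload=0x6D=109: acc |= 109<<14 -> acc=1794728 shift=21
  byte[7]=0x1E cont=0 payload=0x1E=30: acc |= 30<<21 -> acc=64709288 shift=28 [end]
Varint 2: bytes[4:8] = A8 C5 ED 1E -> value 64709288 (4 byte(s))
  byte[8]=0xD1 cont=1 payload=0x51=81: acc |= 81<<0 -> acc=81 shift=7
  byte[9]=0x82 cont=1 payload=0x02=2: acc |= 2<<7 -> acc=337 shift=14
  byte[10]=0xB8 cont=1 payload=0x38=56: acc |= 56<<14 -> acc=917841 shift=21
  byte[11]=0x39 cont=0 payload=0x39=57: acc |= 57<<21 -> acc=120455505 shift=28 [end]
Varint 3: bytes[8:12] = D1 82 B8 39 -> value 120455505 (4 byte(s))
  byte[12]=0x6E cont=0 payload=0x6E=110: acc |= 110<<0 -> acc=110 shift=7 [end]
Varint 4: bytes[12:13] = 6E -> value 110 (1 byte(s))
  byte[13]=0xDA cont=1 payload=0x5A=90: acc |= 90<<0 -> acc=90 shift=7
  byte[14]=0xDB cont=1 payload=0x5B=91: acc |= 91<<7 -> acc=11738 shift=14
  byte[15]=0xC3 cont=1 payload=0x43=67: acc |= 67<<14 -> acc=1109466 shift=21
  byte[16]=0x0F cont=0 payload=0x0F=15: acc |= 15<<21 -> acc=32566746 shift=28 [end]
Varint 5: bytes[13:17] = DA DB C3 0F -> value 32566746 (4 byte(s))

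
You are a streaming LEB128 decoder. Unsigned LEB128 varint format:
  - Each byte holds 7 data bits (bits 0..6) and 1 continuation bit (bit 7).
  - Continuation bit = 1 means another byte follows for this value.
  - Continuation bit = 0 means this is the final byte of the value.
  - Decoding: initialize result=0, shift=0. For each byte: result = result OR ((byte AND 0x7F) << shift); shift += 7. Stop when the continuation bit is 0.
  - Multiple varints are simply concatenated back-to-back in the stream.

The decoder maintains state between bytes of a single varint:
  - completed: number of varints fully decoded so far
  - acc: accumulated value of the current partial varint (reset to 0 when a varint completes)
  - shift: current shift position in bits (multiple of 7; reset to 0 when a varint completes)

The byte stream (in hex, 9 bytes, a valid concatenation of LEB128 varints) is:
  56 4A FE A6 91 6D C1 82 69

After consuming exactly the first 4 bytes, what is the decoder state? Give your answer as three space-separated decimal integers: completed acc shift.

Answer: 2 4990 14

Derivation:
byte[0]=0x56 cont=0 payload=0x56: varint #1 complete (value=86); reset -> completed=1 acc=0 shift=0
byte[1]=0x4A cont=0 payload=0x4A: varint #2 complete (value=74); reset -> completed=2 acc=0 shift=0
byte[2]=0xFE cont=1 payload=0x7E: acc |= 126<<0 -> completed=2 acc=126 shift=7
byte[3]=0xA6 cont=1 payload=0x26: acc |= 38<<7 -> completed=2 acc=4990 shift=14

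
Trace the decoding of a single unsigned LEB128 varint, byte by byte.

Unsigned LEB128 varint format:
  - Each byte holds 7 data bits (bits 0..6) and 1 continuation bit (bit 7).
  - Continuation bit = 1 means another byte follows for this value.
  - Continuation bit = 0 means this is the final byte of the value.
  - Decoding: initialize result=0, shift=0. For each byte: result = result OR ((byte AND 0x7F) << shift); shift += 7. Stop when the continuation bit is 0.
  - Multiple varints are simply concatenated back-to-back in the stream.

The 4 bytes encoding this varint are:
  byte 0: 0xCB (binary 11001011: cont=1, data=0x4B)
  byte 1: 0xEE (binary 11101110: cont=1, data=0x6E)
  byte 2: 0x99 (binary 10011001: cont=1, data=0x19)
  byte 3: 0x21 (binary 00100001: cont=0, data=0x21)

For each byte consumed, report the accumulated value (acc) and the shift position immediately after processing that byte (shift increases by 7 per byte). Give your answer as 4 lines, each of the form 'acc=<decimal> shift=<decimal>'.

Answer: acc=75 shift=7
acc=14155 shift=14
acc=423755 shift=21
acc=69629771 shift=28

Derivation:
byte 0=0xCB: payload=0x4B=75, contrib = 75<<0 = 75; acc -> 75, shift -> 7
byte 1=0xEE: payload=0x6E=110, contrib = 110<<7 = 14080; acc -> 14155, shift -> 14
byte 2=0x99: payload=0x19=25, contrib = 25<<14 = 409600; acc -> 423755, shift -> 21
byte 3=0x21: payload=0x21=33, contrib = 33<<21 = 69206016; acc -> 69629771, shift -> 28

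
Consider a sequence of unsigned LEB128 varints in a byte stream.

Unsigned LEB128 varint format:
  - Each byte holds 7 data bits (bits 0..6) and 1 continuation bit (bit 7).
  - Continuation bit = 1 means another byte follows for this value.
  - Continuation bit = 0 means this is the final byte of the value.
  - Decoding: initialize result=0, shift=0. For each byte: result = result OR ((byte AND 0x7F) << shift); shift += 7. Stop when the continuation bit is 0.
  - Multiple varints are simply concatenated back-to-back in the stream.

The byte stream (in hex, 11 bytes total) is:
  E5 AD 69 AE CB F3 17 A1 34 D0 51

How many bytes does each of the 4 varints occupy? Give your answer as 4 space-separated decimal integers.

  byte[0]=0xE5 cont=1 payload=0x65=101: acc |= 101<<0 -> acc=101 shift=7
  byte[1]=0xAD cont=1 payload=0x2D=45: acc |= 45<<7 -> acc=5861 shift=14
  byte[2]=0x69 cont=0 payload=0x69=105: acc |= 105<<14 -> acc=1726181 shift=21 [end]
Varint 1: bytes[0:3] = E5 AD 69 -> value 1726181 (3 byte(s))
  byte[3]=0xAE cont=1 payload=0x2E=46: acc |= 46<<0 -> acc=46 shift=7
  byte[4]=0xCB cont=1 payload=0x4B=75: acc |= 75<<7 -> acc=9646 shift=14
  byte[5]=0xF3 cont=1 payload=0x73=115: acc |= 115<<14 -> acc=1893806 shift=21
  byte[6]=0x17 cont=0 payload=0x17=23: acc |= 23<<21 -> acc=50128302 shift=28 [end]
Varint 2: bytes[3:7] = AE CB F3 17 -> value 50128302 (4 byte(s))
  byte[7]=0xA1 cont=1 payload=0x21=33: acc |= 33<<0 -> acc=33 shift=7
  byte[8]=0x34 cont=0 payload=0x34=52: acc |= 52<<7 -> acc=6689 shift=14 [end]
Varint 3: bytes[7:9] = A1 34 -> value 6689 (2 byte(s))
  byte[9]=0xD0 cont=1 payload=0x50=80: acc |= 80<<0 -> acc=80 shift=7
  byte[10]=0x51 cont=0 payload=0x51=81: acc |= 81<<7 -> acc=10448 shift=14 [end]
Varint 4: bytes[9:11] = D0 51 -> value 10448 (2 byte(s))

Answer: 3 4 2 2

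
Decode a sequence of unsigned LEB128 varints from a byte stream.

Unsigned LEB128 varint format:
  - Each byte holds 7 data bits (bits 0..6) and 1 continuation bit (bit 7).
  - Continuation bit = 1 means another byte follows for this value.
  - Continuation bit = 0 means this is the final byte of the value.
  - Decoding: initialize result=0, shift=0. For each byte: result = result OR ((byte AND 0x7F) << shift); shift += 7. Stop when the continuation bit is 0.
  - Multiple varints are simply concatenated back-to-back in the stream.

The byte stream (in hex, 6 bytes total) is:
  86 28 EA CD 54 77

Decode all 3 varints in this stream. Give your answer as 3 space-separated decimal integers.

Answer: 5126 1386218 119

Derivation:
  byte[0]=0x86 cont=1 payload=0x06=6: acc |= 6<<0 -> acc=6 shift=7
  byte[1]=0x28 cont=0 payload=0x28=40: acc |= 40<<7 -> acc=5126 shift=14 [end]
Varint 1: bytes[0:2] = 86 28 -> value 5126 (2 byte(s))
  byte[2]=0xEA cont=1 payload=0x6A=106: acc |= 106<<0 -> acc=106 shift=7
  byte[3]=0xCD cont=1 payload=0x4D=77: acc |= 77<<7 -> acc=9962 shift=14
  byte[4]=0x54 cont=0 payload=0x54=84: acc |= 84<<14 -> acc=1386218 shift=21 [end]
Varint 2: bytes[2:5] = EA CD 54 -> value 1386218 (3 byte(s))
  byte[5]=0x77 cont=0 payload=0x77=119: acc |= 119<<0 -> acc=119 shift=7 [end]
Varint 3: bytes[5:6] = 77 -> value 119 (1 byte(s))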